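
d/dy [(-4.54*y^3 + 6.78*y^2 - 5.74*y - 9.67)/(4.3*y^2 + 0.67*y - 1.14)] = (-19.522*y^4 - 6.0836*y^3 + 44.7514*y^2 + 67.7036*y + 13.0225)/(18.49*y^4 + 5.762*y^3 - 9.3551*y^2 - 1.5276*y + 1.2996)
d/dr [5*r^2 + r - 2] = 10*r + 1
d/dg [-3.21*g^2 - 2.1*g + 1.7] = -6.42*g - 2.1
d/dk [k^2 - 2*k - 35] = 2*k - 2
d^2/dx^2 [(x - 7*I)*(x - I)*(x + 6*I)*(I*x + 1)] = 12*I*x^2 + 18*x + 78*I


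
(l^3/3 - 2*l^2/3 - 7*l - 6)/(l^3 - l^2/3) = (l^3 - 2*l^2 - 21*l - 18)/(l^2*(3*l - 1))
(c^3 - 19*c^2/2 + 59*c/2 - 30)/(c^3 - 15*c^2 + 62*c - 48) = (2*c^3 - 19*c^2 + 59*c - 60)/(2*(c^3 - 15*c^2 + 62*c - 48))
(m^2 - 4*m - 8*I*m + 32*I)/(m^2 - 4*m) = (m - 8*I)/m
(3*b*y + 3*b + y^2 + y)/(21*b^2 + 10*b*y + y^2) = (y + 1)/(7*b + y)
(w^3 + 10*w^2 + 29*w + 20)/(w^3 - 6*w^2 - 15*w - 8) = (w^2 + 9*w + 20)/(w^2 - 7*w - 8)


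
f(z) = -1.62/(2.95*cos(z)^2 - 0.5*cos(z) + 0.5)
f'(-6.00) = -0.31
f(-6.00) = -0.59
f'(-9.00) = -0.34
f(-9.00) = -0.48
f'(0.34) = -0.39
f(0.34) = -0.61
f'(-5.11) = -4.76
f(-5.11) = -2.16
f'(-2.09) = -2.22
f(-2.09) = -1.10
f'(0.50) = -0.67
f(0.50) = -0.69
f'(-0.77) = 1.53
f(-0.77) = -0.98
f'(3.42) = -0.20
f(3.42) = -0.44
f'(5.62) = 1.10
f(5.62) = -0.84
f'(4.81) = 0.53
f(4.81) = -3.38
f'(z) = -1.62*(5.9*sin(z)*cos(z) - 0.5*sin(z))/(2.95*cos(z)^2 - 0.5*cos(z) + 0.5)^2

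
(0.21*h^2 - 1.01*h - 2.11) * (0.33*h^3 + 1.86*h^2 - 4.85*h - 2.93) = 0.0693*h^5 + 0.0573*h^4 - 3.5934*h^3 + 0.3586*h^2 + 13.1928*h + 6.1823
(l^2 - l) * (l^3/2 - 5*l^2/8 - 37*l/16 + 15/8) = l^5/2 - 9*l^4/8 - 27*l^3/16 + 67*l^2/16 - 15*l/8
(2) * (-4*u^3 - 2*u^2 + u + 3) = -8*u^3 - 4*u^2 + 2*u + 6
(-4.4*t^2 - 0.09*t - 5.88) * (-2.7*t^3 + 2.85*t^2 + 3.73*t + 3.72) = 11.88*t^5 - 12.297*t^4 - 0.792500000000001*t^3 - 33.4617*t^2 - 22.2672*t - 21.8736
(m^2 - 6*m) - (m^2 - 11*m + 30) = 5*m - 30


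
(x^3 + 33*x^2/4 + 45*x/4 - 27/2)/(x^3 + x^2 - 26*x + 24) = (4*x^2 + 9*x - 9)/(4*(x^2 - 5*x + 4))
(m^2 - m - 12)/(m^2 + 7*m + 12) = (m - 4)/(m + 4)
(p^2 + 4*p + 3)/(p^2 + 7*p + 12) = (p + 1)/(p + 4)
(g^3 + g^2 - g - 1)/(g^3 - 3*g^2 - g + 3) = (g + 1)/(g - 3)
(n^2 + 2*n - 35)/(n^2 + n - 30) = (n + 7)/(n + 6)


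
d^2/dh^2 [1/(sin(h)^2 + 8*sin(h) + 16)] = 2*(4*sin(h) + cos(2*h) + 2)/(sin(h) + 4)^4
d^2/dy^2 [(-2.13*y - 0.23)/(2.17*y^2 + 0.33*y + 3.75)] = (-(2.13*y + 0.23)*(4.34*y + 0.33)*(8.68*y + 0.66) + (27.7326*y + 2.404)*(2.17*y^2 + 0.33*y + 3.75))/(2.17*y^2 + 0.33*y + 3.75)^3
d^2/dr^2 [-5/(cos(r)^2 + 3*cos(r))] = 5*((1 - cos(2*r))^2 - 45*cos(r)/4 + 11*cos(2*r)/2 + 9*cos(3*r)/4 - 33/2)/((cos(r) + 3)^3*cos(r)^3)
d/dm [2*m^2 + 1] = 4*m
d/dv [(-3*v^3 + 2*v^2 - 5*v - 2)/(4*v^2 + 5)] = (-12*v^4 - 25*v^2 + 36*v - 25)/(16*v^4 + 40*v^2 + 25)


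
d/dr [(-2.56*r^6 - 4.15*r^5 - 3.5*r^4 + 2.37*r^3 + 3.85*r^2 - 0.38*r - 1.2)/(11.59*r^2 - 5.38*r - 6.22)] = (-118.6816*r^7 - 75.4315*r^6 + 103.7172*r^5 + 213.0233*r^4 + 61.5788*r^3 - 60.533*r^2 - 20.078*r - 4.0924)/(134.3281*r^4 - 124.7084*r^3 - 115.2352*r^2 + 66.9272*r + 38.6884)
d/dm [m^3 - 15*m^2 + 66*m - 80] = 3*m^2 - 30*m + 66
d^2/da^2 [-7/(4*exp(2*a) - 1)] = (-448*exp(2*a) - 112)*exp(2*a)/(4*exp(2*a) - 1)^3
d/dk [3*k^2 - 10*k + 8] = 6*k - 10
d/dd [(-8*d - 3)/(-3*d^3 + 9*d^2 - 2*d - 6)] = 3*(-16*d^3 + 15*d^2 + 18*d + 14)/(9*d^6 - 54*d^5 + 93*d^4 - 104*d^2 + 24*d + 36)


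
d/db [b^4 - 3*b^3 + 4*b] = 4*b^3 - 9*b^2 + 4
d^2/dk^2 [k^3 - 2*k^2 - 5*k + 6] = 6*k - 4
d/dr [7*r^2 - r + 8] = 14*r - 1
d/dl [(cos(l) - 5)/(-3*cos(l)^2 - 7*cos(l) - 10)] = 3*(sin(l)^2 + 10*cos(l) + 14)*sin(l)/(3*cos(l)^2 + 7*cos(l) + 10)^2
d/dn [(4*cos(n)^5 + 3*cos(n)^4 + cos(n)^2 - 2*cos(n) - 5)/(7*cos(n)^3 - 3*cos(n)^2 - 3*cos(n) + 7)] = (-56*cos(n)^7 + 15*cos(n)^6 + 66*cos(n)^5 - 106*cos(n)^4 - 112*cos(n)^3 - 96*cos(n)^2 + 16*cos(n) + 29)*sin(n)/((cos(n) + 1)^2*(7*sin(n)^2 + 10*cos(n) - 14)^2)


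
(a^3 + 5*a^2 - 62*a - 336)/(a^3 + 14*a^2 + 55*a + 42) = (a - 8)/(a + 1)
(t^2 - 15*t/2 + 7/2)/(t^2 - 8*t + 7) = (t - 1/2)/(t - 1)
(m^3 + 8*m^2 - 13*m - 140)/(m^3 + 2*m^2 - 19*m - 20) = (m + 7)/(m + 1)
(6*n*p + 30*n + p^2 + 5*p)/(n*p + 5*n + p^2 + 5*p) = (6*n + p)/(n + p)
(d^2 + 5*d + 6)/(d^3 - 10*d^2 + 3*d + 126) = (d + 2)/(d^2 - 13*d + 42)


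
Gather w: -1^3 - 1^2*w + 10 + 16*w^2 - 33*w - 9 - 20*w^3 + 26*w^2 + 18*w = -20*w^3 + 42*w^2 - 16*w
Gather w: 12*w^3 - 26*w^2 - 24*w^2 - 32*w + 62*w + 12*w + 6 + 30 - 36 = 12*w^3 - 50*w^2 + 42*w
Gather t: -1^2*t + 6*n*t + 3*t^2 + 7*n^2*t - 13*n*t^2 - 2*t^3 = -2*t^3 + t^2*(3 - 13*n) + t*(7*n^2 + 6*n - 1)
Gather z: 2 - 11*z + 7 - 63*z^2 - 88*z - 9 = -63*z^2 - 99*z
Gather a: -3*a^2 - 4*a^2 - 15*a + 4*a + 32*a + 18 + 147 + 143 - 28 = -7*a^2 + 21*a + 280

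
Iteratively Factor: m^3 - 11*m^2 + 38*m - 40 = (m - 4)*(m^2 - 7*m + 10) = (m - 4)*(m - 2)*(m - 5)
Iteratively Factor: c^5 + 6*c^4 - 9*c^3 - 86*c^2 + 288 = (c - 3)*(c^4 + 9*c^3 + 18*c^2 - 32*c - 96) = (c - 3)*(c - 2)*(c^3 + 11*c^2 + 40*c + 48) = (c - 3)*(c - 2)*(c + 4)*(c^2 + 7*c + 12) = (c - 3)*(c - 2)*(c + 3)*(c + 4)*(c + 4)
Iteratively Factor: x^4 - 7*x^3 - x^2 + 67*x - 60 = (x - 5)*(x^3 - 2*x^2 - 11*x + 12) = (x - 5)*(x + 3)*(x^2 - 5*x + 4) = (x - 5)*(x - 1)*(x + 3)*(x - 4)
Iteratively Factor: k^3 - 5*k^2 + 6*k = (k)*(k^2 - 5*k + 6) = k*(k - 3)*(k - 2)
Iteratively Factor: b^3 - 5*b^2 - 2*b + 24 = (b - 3)*(b^2 - 2*b - 8) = (b - 4)*(b - 3)*(b + 2)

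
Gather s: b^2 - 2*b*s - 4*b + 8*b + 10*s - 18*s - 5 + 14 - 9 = b^2 + 4*b + s*(-2*b - 8)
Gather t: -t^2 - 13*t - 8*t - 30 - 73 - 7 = -t^2 - 21*t - 110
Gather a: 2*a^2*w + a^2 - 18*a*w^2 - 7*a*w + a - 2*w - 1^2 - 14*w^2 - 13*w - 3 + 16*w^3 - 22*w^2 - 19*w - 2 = a^2*(2*w + 1) + a*(-18*w^2 - 7*w + 1) + 16*w^3 - 36*w^2 - 34*w - 6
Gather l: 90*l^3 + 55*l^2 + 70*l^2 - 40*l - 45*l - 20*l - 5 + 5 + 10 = 90*l^3 + 125*l^2 - 105*l + 10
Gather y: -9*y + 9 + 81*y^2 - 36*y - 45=81*y^2 - 45*y - 36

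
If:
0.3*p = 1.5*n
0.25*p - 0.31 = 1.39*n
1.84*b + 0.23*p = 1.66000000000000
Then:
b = 2.29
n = -2.21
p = -11.07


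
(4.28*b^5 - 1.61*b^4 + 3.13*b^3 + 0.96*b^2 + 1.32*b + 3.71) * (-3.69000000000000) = -15.7932*b^5 + 5.9409*b^4 - 11.5497*b^3 - 3.5424*b^2 - 4.8708*b - 13.6899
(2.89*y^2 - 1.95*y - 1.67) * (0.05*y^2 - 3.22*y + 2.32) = 0.1445*y^4 - 9.4033*y^3 + 12.9003*y^2 + 0.8534*y - 3.8744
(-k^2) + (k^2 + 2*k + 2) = 2*k + 2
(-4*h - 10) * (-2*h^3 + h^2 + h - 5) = 8*h^4 + 16*h^3 - 14*h^2 + 10*h + 50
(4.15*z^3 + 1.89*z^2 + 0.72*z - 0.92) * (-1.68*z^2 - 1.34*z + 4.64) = -6.972*z^5 - 8.7362*z^4 + 15.5138*z^3 + 9.3504*z^2 + 4.5736*z - 4.2688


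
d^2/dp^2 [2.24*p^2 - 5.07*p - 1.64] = 4.48000000000000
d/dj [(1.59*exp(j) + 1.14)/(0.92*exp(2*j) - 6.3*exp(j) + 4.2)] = (-1.4628*exp(2*j) - 2.0976*exp(j) + 13.86)*exp(j)/(0.8464*exp(4*j) - 11.592*exp(3*j) + 47.418*exp(2*j) - 52.92*exp(j) + 17.64)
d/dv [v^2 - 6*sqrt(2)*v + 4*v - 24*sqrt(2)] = 2*v - 6*sqrt(2) + 4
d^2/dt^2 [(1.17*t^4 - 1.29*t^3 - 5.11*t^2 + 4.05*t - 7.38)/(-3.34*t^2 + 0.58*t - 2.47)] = (-26.104104*t^6 + 13.599144*t^5 - 60.2751239999999*t^4 - 64.160476*t^3 + 144.28614*t^2 + 161.91189*t - 66.054646)/(37.259704*t^6 - 19.410744*t^5 + 86.033724*t^4 - 28.904416*t^3 + 63.623742*t^2 - 10.615566*t + 15.069223)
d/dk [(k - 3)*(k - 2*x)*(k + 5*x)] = 3*k^2 + 6*k*x - 6*k - 10*x^2 - 9*x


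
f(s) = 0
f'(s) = 0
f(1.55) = 0.00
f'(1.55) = 0.00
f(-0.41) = 0.00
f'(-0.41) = 0.00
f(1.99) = 0.00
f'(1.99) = 0.00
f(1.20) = 0.00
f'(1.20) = 0.00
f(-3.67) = 0.00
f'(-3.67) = 0.00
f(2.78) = 0.00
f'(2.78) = 0.00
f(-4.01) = 0.00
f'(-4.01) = 0.00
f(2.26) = 0.00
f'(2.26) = 0.00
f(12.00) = 0.00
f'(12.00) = 0.00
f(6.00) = 0.00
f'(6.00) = 0.00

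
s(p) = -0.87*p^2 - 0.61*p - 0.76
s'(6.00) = -11.05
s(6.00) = -35.74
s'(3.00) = -5.83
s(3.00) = -10.42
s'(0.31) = -1.15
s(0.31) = -1.03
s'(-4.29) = 6.85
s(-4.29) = -14.15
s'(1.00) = -2.35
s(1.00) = -2.24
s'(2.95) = -5.74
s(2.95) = -10.13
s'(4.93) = -9.19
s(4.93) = -24.91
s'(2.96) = -5.76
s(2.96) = -10.19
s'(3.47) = -6.65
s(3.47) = -13.35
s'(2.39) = -4.77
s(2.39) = -7.19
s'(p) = -1.74*p - 0.61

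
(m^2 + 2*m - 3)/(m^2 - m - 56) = (-m^2 - 2*m + 3)/(-m^2 + m + 56)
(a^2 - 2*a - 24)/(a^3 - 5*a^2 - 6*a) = (a + 4)/(a*(a + 1))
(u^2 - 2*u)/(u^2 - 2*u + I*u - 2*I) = u/(u + I)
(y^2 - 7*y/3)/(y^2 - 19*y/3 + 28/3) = y/(y - 4)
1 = 1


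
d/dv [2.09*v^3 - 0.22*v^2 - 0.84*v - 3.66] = 6.27*v^2 - 0.44*v - 0.84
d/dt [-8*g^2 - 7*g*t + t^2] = -7*g + 2*t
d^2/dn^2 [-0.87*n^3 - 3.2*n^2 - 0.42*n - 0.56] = -5.22*n - 6.4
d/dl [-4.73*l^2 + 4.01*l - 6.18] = 4.01 - 9.46*l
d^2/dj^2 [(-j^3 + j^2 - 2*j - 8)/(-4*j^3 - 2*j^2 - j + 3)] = 2*(-24*j^6 + 84*j^5 + 900*j^4 + 437*j^3 + 309*j^2 + 399*j + 53)/(64*j^9 + 96*j^8 + 96*j^7 - 88*j^6 - 120*j^5 - 102*j^4 + 73*j^3 + 45*j^2 + 27*j - 27)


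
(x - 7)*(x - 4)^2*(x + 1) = x^4 - 14*x^3 + 57*x^2 - 40*x - 112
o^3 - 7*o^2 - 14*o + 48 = (o - 8)*(o - 2)*(o + 3)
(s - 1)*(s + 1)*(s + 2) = s^3 + 2*s^2 - s - 2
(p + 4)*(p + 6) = p^2 + 10*p + 24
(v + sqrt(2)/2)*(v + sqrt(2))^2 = v^3 + 5*sqrt(2)*v^2/2 + 4*v + sqrt(2)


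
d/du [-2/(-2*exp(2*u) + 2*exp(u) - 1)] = (4 - 8*exp(u))*exp(u)/(2*exp(2*u) - 2*exp(u) + 1)^2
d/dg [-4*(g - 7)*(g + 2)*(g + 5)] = 156 - 12*g^2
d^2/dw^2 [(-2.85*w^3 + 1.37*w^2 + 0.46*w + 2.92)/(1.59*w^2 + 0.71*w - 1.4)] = (1.4210854715202e-14*w^5 + 1.77635683940025e-15*w^4 - 16.328904*w^3 + 79.587432*w^2 - 7.593912*w + 22.228664)/(4.019679*w^6 + 5.384853*w^5 - 8.213463*w^4 - 9.124849*w^3 + 7.23198*w^2 + 4.1748*w - 2.744)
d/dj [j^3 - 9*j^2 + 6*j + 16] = 3*j^2 - 18*j + 6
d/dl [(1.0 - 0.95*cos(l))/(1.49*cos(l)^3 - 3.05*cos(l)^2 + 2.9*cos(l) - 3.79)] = (-2.831*cos(l)^3 + 7.3675*cos(l)^2 - 6.1*cos(l) - 0.7005)*sin(l)/(2.2201*cos(l)^6 - 9.089*cos(l)^5 + 17.9445*cos(l)^4 - 28.9842*cos(l)^3 + 31.529*cos(l)^2 - 21.982*cos(l) + 14.3641)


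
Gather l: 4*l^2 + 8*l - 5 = 4*l^2 + 8*l - 5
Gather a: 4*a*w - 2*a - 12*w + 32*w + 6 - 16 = a*(4*w - 2) + 20*w - 10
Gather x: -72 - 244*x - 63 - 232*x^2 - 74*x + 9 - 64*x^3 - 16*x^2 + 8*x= -64*x^3 - 248*x^2 - 310*x - 126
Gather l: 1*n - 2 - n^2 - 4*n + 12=-n^2 - 3*n + 10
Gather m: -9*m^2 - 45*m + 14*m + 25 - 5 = -9*m^2 - 31*m + 20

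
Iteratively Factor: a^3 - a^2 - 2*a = (a + 1)*(a^2 - 2*a) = (a - 2)*(a + 1)*(a)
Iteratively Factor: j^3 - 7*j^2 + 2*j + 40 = (j + 2)*(j^2 - 9*j + 20) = (j - 4)*(j + 2)*(j - 5)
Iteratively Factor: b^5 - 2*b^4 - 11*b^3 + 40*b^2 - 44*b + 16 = (b - 2)*(b^4 - 11*b^2 + 18*b - 8) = (b - 2)^2*(b^3 + 2*b^2 - 7*b + 4) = (b - 2)^2*(b - 1)*(b^2 + 3*b - 4) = (b - 2)^2*(b - 1)^2*(b + 4)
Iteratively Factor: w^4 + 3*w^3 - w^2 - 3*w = (w + 3)*(w^3 - w) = (w + 1)*(w + 3)*(w^2 - w) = w*(w + 1)*(w + 3)*(w - 1)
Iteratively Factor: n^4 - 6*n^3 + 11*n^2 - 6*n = (n)*(n^3 - 6*n^2 + 11*n - 6) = n*(n - 2)*(n^2 - 4*n + 3) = n*(n - 3)*(n - 2)*(n - 1)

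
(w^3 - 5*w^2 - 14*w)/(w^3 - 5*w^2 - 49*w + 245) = w*(w + 2)/(w^2 + 2*w - 35)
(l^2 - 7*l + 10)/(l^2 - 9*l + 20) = (l - 2)/(l - 4)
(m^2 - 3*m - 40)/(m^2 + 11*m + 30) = (m - 8)/(m + 6)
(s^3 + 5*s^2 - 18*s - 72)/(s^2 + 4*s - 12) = (s^2 - s - 12)/(s - 2)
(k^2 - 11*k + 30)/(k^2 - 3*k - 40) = (-k^2 + 11*k - 30)/(-k^2 + 3*k + 40)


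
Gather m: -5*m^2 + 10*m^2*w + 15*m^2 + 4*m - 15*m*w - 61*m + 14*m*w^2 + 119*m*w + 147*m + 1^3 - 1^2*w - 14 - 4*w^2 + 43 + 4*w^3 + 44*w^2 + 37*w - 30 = m^2*(10*w + 10) + m*(14*w^2 + 104*w + 90) + 4*w^3 + 40*w^2 + 36*w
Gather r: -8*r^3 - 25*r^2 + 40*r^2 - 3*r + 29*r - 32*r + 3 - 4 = -8*r^3 + 15*r^2 - 6*r - 1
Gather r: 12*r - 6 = 12*r - 6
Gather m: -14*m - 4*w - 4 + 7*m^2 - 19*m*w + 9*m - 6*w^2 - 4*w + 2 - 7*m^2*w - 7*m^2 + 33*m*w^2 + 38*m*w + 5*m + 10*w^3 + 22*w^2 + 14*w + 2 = -7*m^2*w + m*(33*w^2 + 19*w) + 10*w^3 + 16*w^2 + 6*w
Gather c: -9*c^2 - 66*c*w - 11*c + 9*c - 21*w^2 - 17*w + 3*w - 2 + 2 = -9*c^2 + c*(-66*w - 2) - 21*w^2 - 14*w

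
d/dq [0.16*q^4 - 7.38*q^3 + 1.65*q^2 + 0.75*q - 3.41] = 0.64*q^3 - 22.14*q^2 + 3.3*q + 0.75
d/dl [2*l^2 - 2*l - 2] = 4*l - 2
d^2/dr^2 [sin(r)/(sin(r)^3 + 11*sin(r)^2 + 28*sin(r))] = (-4*sin(r)^4 - 33*sin(r)^3 - 3*sin(r)^2 + 374*sin(r) + 186)/((sin(r) + 4)^3*(sin(r) + 7)^3)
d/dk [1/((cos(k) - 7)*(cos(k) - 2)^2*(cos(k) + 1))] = 2*(-11*cos(k) + cos(2*k))*sin(k)/((cos(k) - 7)^2*(cos(k) - 2)^3*(cos(k) + 1)^2)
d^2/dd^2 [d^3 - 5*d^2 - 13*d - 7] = 6*d - 10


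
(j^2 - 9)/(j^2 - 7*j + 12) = (j + 3)/(j - 4)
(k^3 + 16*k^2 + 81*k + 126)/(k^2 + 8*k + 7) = (k^2 + 9*k + 18)/(k + 1)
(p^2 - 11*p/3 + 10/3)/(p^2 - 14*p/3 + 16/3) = (3*p - 5)/(3*p - 8)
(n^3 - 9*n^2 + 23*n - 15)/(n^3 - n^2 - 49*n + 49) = (n^2 - 8*n + 15)/(n^2 - 49)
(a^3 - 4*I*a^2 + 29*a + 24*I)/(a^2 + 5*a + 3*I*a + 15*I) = (a^2 - 7*I*a + 8)/(a + 5)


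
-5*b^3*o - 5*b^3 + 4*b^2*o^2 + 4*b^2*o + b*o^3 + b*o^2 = (-b + o)*(5*b + o)*(b*o + b)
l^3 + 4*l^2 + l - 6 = (l - 1)*(l + 2)*(l + 3)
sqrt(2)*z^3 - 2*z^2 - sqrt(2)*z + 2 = (z - 1)*(z - sqrt(2))*(sqrt(2)*z + sqrt(2))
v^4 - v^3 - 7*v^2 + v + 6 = (v - 3)*(v - 1)*(v + 1)*(v + 2)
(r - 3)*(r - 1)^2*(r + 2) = r^4 - 3*r^3 - 3*r^2 + 11*r - 6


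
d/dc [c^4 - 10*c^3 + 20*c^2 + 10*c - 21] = 4*c^3 - 30*c^2 + 40*c + 10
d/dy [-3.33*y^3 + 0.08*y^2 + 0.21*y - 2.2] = -9.99*y^2 + 0.16*y + 0.21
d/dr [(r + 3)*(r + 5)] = 2*r + 8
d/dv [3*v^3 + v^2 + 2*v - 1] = 9*v^2 + 2*v + 2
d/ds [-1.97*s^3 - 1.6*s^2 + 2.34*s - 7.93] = -5.91*s^2 - 3.2*s + 2.34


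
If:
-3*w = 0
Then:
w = 0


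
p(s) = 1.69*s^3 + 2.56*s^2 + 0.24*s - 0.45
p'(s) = 5.07*s^2 + 5.12*s + 0.24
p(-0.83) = 0.15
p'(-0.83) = -0.52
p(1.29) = 7.75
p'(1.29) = 15.28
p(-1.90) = -3.26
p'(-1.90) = 8.81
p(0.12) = -0.38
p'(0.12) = 0.93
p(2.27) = 33.05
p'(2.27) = 37.99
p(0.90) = 3.07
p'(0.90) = 8.95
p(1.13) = 5.53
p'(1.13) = 12.50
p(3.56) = 109.10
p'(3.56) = 82.72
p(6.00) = 458.19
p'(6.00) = 213.48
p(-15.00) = -5131.80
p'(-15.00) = 1064.19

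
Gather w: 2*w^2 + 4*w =2*w^2 + 4*w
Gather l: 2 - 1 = 1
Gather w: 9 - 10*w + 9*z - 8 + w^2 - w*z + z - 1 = w^2 + w*(-z - 10) + 10*z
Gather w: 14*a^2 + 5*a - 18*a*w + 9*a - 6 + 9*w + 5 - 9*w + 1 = 14*a^2 - 18*a*w + 14*a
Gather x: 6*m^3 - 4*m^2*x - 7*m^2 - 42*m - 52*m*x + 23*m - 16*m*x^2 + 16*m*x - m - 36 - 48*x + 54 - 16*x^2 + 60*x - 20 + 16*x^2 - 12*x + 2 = 6*m^3 - 7*m^2 - 16*m*x^2 - 20*m + x*(-4*m^2 - 36*m)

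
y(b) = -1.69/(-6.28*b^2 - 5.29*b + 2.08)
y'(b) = -1.69*(12.56*b + 5.29)/(-6.28*b^2 - 5.29*b + 2.08)^2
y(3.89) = 0.01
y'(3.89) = -0.01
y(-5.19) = 0.01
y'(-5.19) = 0.01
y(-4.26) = 0.02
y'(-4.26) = 0.01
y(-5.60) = 0.01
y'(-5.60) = 0.00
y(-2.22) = 0.10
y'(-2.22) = 0.13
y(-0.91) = -1.00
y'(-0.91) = 3.62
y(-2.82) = 0.05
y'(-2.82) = 0.05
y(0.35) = 3.12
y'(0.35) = -55.97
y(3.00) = 0.02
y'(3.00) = -0.01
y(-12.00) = 0.00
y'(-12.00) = 0.00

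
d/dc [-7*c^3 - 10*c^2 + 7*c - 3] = -21*c^2 - 20*c + 7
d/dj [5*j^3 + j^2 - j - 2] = 15*j^2 + 2*j - 1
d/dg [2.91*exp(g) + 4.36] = 2.91*exp(g)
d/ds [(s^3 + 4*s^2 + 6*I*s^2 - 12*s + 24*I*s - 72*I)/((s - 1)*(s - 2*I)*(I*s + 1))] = (s^4*(-9 + 5*I) + s^3*(-42 - 20*I) + s^2*(204 + 104*I) + s*(-120 - 448*I) - 96 + 240*I)/(s^6 + s^5*(-2 - 6*I) + s^4*(-12 + 12*I) + s^3*(26 + 6*I) + s^2*(-9 - 24*I) + s*(-8 + 12*I) + 4)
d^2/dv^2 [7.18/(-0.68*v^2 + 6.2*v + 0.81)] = (-6.640064*v^2 + 60.54176*v + 7.18*(1.36*v - 6.2)*(2.72*v - 12.4) + 7.909488)/(-0.68*v^2 + 6.2*v + 0.81)^3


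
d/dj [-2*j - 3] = -2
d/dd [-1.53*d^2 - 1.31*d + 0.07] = -3.06*d - 1.31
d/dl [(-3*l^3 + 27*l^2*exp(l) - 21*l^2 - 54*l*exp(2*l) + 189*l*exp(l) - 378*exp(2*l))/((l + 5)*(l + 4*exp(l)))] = 3*((l + 5)*(l + 4*exp(l))*(9*l^2*exp(l) - 3*l^2 - 36*l*exp(2*l) + 81*l*exp(l) - 14*l - 270*exp(2*l) + 63*exp(l)) + (l + 5)*(4*exp(l) + 1)*(l^3 - 9*l^2*exp(l) + 7*l^2 + 18*l*exp(2*l) - 63*l*exp(l) + 126*exp(2*l)) + (l + 4*exp(l))*(l^3 - 9*l^2*exp(l) + 7*l^2 + 18*l*exp(2*l) - 63*l*exp(l) + 126*exp(2*l)))/((l + 5)^2*(l + 4*exp(l))^2)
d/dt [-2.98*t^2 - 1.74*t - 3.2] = -5.96*t - 1.74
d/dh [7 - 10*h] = -10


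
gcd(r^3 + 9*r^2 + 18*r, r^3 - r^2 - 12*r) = r^2 + 3*r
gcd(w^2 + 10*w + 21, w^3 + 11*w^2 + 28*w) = w + 7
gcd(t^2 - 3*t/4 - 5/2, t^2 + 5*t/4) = t + 5/4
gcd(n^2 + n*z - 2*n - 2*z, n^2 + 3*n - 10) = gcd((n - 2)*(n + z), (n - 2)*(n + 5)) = n - 2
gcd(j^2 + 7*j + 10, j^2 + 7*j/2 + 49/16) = 1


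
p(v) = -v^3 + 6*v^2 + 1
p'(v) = -3*v^2 + 12*v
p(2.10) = 18.20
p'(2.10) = 11.97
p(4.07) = 32.97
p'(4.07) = -0.85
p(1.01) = 6.09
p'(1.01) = 9.06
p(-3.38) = 108.16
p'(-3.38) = -74.83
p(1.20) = 7.91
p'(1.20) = 10.08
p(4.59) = 30.71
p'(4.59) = -8.12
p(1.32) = 9.15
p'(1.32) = 10.61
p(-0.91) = 6.72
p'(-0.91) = -13.40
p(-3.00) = 82.00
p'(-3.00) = -63.00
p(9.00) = -242.00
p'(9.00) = -135.00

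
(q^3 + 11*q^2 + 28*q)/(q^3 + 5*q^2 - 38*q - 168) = q/(q - 6)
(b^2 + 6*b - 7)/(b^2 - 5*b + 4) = (b + 7)/(b - 4)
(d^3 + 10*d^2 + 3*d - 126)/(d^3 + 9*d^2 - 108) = (d + 7)/(d + 6)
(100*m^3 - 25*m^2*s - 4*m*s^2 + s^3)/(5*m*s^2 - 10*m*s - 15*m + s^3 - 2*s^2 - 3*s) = (20*m^2 - 9*m*s + s^2)/(s^2 - 2*s - 3)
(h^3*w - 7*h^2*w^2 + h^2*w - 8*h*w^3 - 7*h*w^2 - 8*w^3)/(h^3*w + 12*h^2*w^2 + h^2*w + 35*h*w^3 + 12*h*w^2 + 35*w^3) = (h^2 - 7*h*w - 8*w^2)/(h^2 + 12*h*w + 35*w^2)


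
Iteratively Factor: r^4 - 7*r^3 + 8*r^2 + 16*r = (r - 4)*(r^3 - 3*r^2 - 4*r) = (r - 4)^2*(r^2 + r) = (r - 4)^2*(r + 1)*(r)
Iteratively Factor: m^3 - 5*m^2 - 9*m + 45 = (m - 5)*(m^2 - 9) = (m - 5)*(m - 3)*(m + 3)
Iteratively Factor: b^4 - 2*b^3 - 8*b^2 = (b)*(b^3 - 2*b^2 - 8*b) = b^2*(b^2 - 2*b - 8) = b^2*(b - 4)*(b + 2)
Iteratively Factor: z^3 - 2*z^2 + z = (z - 1)*(z^2 - z) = (z - 1)^2*(z)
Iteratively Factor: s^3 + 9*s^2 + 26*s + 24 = (s + 2)*(s^2 + 7*s + 12) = (s + 2)*(s + 3)*(s + 4)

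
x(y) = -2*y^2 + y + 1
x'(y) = 1 - 4*y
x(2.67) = -10.59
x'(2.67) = -9.68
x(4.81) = -40.46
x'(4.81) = -18.24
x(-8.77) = -161.60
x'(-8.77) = 36.08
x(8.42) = -132.37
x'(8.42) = -32.68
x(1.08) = -0.25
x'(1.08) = -3.32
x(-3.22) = -22.96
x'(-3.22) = 13.88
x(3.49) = -19.87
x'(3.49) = -12.96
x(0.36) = 1.10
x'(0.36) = -0.44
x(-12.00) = -299.00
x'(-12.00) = 49.00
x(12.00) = -275.00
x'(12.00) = -47.00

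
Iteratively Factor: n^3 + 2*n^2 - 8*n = (n - 2)*(n^2 + 4*n) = n*(n - 2)*(n + 4)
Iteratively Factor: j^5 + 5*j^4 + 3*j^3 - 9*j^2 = (j - 1)*(j^4 + 6*j^3 + 9*j^2) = (j - 1)*(j + 3)*(j^3 + 3*j^2) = j*(j - 1)*(j + 3)*(j^2 + 3*j) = j^2*(j - 1)*(j + 3)*(j + 3)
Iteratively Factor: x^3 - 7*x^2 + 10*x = (x)*(x^2 - 7*x + 10) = x*(x - 5)*(x - 2)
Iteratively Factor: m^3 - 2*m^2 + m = (m - 1)*(m^2 - m) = (m - 1)^2*(m)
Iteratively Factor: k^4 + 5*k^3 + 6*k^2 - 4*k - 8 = (k - 1)*(k^3 + 6*k^2 + 12*k + 8) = (k - 1)*(k + 2)*(k^2 + 4*k + 4) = (k - 1)*(k + 2)^2*(k + 2)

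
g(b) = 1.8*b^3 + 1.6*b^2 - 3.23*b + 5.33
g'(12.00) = 812.77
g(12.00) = 3307.37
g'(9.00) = 462.97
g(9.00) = 1418.06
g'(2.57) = 40.66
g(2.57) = 38.15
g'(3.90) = 91.38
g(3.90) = 123.84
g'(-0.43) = -3.61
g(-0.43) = 6.87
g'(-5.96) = 169.51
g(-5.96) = -299.66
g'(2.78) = 47.40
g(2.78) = 47.39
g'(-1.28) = 1.52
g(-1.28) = 8.31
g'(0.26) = -2.03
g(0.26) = 4.63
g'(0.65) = 1.13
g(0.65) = 4.40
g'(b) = 5.4*b^2 + 3.2*b - 3.23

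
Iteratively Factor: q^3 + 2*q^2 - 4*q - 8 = (q - 2)*(q^2 + 4*q + 4) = (q - 2)*(q + 2)*(q + 2)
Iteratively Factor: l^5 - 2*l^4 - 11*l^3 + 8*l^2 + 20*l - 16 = (l + 2)*(l^4 - 4*l^3 - 3*l^2 + 14*l - 8) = (l - 1)*(l + 2)*(l^3 - 3*l^2 - 6*l + 8) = (l - 1)*(l + 2)^2*(l^2 - 5*l + 4) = (l - 4)*(l - 1)*(l + 2)^2*(l - 1)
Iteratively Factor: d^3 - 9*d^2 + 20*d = (d - 4)*(d^2 - 5*d) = d*(d - 4)*(d - 5)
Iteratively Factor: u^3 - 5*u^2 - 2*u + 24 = (u - 3)*(u^2 - 2*u - 8) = (u - 3)*(u + 2)*(u - 4)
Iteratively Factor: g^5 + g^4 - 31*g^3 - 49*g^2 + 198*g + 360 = (g + 2)*(g^4 - g^3 - 29*g^2 + 9*g + 180) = (g - 5)*(g + 2)*(g^3 + 4*g^2 - 9*g - 36) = (g - 5)*(g - 3)*(g + 2)*(g^2 + 7*g + 12) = (g - 5)*(g - 3)*(g + 2)*(g + 3)*(g + 4)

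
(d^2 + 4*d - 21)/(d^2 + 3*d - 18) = (d + 7)/(d + 6)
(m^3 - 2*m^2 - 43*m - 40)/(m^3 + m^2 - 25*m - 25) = (m - 8)/(m - 5)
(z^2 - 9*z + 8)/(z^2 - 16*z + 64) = (z - 1)/(z - 8)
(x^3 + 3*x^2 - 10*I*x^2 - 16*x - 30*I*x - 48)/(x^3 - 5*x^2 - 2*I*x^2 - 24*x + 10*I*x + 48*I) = (x - 8*I)/(x - 8)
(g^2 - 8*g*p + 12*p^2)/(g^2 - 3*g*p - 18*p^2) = (g - 2*p)/(g + 3*p)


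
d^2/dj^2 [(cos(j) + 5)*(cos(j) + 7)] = -12*cos(j) - 2*cos(2*j)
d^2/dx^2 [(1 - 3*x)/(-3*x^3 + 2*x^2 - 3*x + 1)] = 2*(81*x^5 - 108*x^4 + 33*x^3 + 15*x^2 - 9*x + 2)/(27*x^9 - 54*x^8 + 117*x^7 - 143*x^6 + 153*x^5 - 120*x^4 + 72*x^3 - 33*x^2 + 9*x - 1)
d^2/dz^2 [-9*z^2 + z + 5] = -18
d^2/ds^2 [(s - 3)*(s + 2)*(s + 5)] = 6*s + 8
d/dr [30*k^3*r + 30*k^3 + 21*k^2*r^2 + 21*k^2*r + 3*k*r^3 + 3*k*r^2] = 3*k*(10*k^2 + 14*k*r + 7*k + 3*r^2 + 2*r)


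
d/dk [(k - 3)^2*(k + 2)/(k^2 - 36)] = (k^4 - 105*k^2 + 252*k + 108)/(k^4 - 72*k^2 + 1296)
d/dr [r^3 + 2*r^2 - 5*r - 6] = 3*r^2 + 4*r - 5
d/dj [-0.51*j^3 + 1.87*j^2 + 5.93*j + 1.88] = -1.53*j^2 + 3.74*j + 5.93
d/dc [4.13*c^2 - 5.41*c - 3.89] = 8.26*c - 5.41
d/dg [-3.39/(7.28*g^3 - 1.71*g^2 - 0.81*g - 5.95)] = (74.0376*g^2 - 11.5938*g - 2.7459)/(-7.28*g^3 + 1.71*g^2 + 0.81*g + 5.95)^2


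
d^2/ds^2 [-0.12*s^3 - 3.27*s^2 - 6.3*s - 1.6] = -0.72*s - 6.54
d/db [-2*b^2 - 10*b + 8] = -4*b - 10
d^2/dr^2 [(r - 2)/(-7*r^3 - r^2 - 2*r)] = 2*(-147*r^5 + 567*r^4 + 125*r^3 + 90*r^2 + 12*r + 8)/(r^3*(343*r^6 + 147*r^5 + 315*r^4 + 85*r^3 + 90*r^2 + 12*r + 8))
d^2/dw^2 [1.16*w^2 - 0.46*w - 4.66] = 2.32000000000000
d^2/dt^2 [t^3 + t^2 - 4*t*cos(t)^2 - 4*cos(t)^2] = 8*t*cos(2*t) + 6*t + 8*sqrt(2)*sin(2*t + pi/4) + 2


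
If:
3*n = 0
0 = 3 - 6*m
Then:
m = 1/2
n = 0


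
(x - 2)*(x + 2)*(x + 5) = x^3 + 5*x^2 - 4*x - 20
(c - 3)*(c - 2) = c^2 - 5*c + 6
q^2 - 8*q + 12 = (q - 6)*(q - 2)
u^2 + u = u*(u + 1)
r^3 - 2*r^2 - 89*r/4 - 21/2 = (r - 6)*(r + 1/2)*(r + 7/2)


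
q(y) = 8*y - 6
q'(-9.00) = 8.00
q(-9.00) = -78.00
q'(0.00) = 8.00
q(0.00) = -6.00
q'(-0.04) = 8.00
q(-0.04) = -6.32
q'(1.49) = 8.00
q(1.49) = 5.92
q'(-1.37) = 8.00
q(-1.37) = -16.96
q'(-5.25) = 8.00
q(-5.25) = -48.00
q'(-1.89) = 8.00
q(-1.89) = -21.12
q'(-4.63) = 8.00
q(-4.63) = -43.04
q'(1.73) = 8.00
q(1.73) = 7.84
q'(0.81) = 8.00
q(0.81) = 0.48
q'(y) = 8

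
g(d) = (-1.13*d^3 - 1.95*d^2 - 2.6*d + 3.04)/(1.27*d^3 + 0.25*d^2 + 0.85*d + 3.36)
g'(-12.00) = 0.01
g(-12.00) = -0.79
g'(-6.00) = 0.01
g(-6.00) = -0.72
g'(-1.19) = -99.18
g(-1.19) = 9.38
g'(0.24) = -1.25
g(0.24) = 0.64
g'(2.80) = -0.00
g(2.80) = -1.25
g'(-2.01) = -1.38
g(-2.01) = -1.25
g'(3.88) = 0.05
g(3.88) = -1.21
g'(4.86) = 0.04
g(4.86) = -1.16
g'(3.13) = 0.03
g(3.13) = -1.24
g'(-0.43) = -1.13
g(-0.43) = 1.32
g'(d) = (-3.81*d^2 - 0.5*d - 0.85)*(-1.13*d^3 - 1.95*d^2 - 2.6*d + 3.04)/(1.27*d^3 + 0.25*d^2 + 0.85*d + 3.36)^2 + (-3.39*d^2 - 3.9*d - 2.6)/(1.27*d^3 + 0.25*d^2 + 0.85*d + 3.36)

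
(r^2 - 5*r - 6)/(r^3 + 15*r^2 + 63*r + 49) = (r - 6)/(r^2 + 14*r + 49)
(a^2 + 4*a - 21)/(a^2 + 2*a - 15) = (a + 7)/(a + 5)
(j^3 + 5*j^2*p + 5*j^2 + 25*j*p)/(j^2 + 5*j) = j + 5*p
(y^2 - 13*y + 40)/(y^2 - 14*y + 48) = (y - 5)/(y - 6)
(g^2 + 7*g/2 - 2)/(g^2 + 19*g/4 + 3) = 2*(2*g - 1)/(4*g + 3)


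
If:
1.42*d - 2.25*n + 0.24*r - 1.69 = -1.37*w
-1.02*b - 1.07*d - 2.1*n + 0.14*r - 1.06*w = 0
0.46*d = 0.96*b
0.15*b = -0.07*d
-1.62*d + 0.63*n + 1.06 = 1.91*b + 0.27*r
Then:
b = 0.00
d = 0.00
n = -0.01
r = 3.90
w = 0.53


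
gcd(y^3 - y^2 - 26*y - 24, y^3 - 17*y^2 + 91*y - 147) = 1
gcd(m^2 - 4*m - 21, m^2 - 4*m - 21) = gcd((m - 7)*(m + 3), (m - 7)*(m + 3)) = m^2 - 4*m - 21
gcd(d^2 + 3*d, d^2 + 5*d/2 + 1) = 1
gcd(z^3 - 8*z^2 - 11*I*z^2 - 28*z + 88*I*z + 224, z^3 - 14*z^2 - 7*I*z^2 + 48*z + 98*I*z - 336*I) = z^2 + z*(-8 - 7*I) + 56*I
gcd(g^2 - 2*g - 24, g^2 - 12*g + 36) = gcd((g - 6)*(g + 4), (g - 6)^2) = g - 6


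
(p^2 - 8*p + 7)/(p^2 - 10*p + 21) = (p - 1)/(p - 3)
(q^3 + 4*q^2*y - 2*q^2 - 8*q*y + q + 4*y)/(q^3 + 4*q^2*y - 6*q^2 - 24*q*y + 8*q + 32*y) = (q^2 - 2*q + 1)/(q^2 - 6*q + 8)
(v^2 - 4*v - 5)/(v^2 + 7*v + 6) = (v - 5)/(v + 6)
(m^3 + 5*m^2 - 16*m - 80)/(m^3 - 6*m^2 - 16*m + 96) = (m + 5)/(m - 6)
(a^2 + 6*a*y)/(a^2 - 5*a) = (a + 6*y)/(a - 5)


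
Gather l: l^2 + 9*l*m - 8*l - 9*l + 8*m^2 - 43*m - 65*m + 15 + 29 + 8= l^2 + l*(9*m - 17) + 8*m^2 - 108*m + 52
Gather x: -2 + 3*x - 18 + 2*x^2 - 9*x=2*x^2 - 6*x - 20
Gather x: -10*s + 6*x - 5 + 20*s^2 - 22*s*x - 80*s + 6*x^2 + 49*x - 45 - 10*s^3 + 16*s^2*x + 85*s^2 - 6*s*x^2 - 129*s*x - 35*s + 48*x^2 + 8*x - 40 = -10*s^3 + 105*s^2 - 125*s + x^2*(54 - 6*s) + x*(16*s^2 - 151*s + 63) - 90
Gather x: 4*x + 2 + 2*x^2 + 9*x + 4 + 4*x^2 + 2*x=6*x^2 + 15*x + 6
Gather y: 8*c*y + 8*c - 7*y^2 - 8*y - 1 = 8*c - 7*y^2 + y*(8*c - 8) - 1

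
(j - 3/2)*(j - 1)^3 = j^4 - 9*j^3/2 + 15*j^2/2 - 11*j/2 + 3/2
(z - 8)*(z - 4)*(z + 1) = z^3 - 11*z^2 + 20*z + 32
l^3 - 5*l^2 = l^2*(l - 5)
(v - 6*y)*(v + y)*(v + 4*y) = v^3 - v^2*y - 26*v*y^2 - 24*y^3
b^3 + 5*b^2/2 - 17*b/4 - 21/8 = (b - 3/2)*(b + 1/2)*(b + 7/2)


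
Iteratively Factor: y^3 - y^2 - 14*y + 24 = (y + 4)*(y^2 - 5*y + 6) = (y - 3)*(y + 4)*(y - 2)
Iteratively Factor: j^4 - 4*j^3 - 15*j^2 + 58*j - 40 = (j - 2)*(j^3 - 2*j^2 - 19*j + 20) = (j - 2)*(j + 4)*(j^2 - 6*j + 5) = (j - 5)*(j - 2)*(j + 4)*(j - 1)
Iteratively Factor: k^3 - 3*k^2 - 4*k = (k - 4)*(k^2 + k) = (k - 4)*(k + 1)*(k)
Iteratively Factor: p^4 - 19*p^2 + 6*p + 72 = (p - 3)*(p^3 + 3*p^2 - 10*p - 24) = (p - 3)*(p + 2)*(p^2 + p - 12) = (p - 3)*(p + 2)*(p + 4)*(p - 3)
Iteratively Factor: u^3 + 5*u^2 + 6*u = (u + 2)*(u^2 + 3*u) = (u + 2)*(u + 3)*(u)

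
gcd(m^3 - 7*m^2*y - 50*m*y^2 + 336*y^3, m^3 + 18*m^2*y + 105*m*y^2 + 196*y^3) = m + 7*y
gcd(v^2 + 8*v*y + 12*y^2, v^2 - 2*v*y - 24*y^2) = 1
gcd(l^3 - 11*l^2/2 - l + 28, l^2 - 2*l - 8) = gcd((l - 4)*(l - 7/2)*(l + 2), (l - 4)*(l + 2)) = l^2 - 2*l - 8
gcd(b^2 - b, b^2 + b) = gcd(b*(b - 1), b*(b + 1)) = b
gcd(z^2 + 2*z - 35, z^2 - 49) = z + 7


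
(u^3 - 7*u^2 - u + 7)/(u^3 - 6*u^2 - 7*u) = (u - 1)/u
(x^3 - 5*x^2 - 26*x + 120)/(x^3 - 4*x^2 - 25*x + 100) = (x - 6)/(x - 5)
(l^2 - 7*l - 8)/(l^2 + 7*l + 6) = (l - 8)/(l + 6)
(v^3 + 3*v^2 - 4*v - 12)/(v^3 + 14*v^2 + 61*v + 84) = (v^2 - 4)/(v^2 + 11*v + 28)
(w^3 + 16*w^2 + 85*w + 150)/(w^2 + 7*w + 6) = (w^2 + 10*w + 25)/(w + 1)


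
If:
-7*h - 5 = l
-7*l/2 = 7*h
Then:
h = -1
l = 2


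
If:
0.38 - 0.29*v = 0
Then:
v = 1.31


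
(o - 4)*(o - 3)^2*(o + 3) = o^4 - 7*o^3 + 3*o^2 + 63*o - 108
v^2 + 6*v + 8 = (v + 2)*(v + 4)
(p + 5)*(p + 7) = p^2 + 12*p + 35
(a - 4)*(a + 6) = a^2 + 2*a - 24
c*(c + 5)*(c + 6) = c^3 + 11*c^2 + 30*c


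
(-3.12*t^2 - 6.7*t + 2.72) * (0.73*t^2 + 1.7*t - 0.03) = -2.2776*t^4 - 10.195*t^3 - 9.3108*t^2 + 4.825*t - 0.0816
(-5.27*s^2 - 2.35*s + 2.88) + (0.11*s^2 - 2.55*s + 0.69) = -5.16*s^2 - 4.9*s + 3.57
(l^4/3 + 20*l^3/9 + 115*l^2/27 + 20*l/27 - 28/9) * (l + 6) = l^5/3 + 38*l^4/9 + 475*l^3/27 + 710*l^2/27 + 4*l/3 - 56/3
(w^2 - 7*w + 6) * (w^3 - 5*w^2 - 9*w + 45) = w^5 - 12*w^4 + 32*w^3 + 78*w^2 - 369*w + 270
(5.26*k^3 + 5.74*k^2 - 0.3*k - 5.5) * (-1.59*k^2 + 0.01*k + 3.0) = -8.3634*k^5 - 9.074*k^4 + 16.3144*k^3 + 25.962*k^2 - 0.955*k - 16.5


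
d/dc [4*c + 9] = 4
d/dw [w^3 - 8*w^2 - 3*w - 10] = 3*w^2 - 16*w - 3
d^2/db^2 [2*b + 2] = 0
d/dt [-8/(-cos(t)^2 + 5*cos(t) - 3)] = 8*(2*cos(t) - 5)*sin(t)/(cos(t)^2 - 5*cos(t) + 3)^2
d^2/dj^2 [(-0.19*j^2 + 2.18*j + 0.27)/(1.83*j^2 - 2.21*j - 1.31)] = (8.88178419700125e-16*j^4 + 13.06437*j^3 + 2.692296*j^2 + 24.804918*j - 9.342798)/(6.128487*j^6 - 22.203207*j^5 + 13.652532*j^4 + 20.994337*j^3 - 9.773124*j^2 - 11.377743*j - 2.248091)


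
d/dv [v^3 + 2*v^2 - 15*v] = 3*v^2 + 4*v - 15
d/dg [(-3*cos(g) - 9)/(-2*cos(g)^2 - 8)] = 3*(cos(g)^2 + 6*cos(g) - 4)*sin(g)/(2*(cos(g)^2 + 4)^2)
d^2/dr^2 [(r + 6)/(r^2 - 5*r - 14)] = 2*((-3*r - 1)*(-r^2 + 5*r + 14) - (r + 6)*(2*r - 5)^2)/(-r^2 + 5*r + 14)^3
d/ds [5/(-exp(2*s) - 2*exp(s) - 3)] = 10*(exp(s) + 1)*exp(s)/(exp(2*s) + 2*exp(s) + 3)^2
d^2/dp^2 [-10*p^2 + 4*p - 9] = -20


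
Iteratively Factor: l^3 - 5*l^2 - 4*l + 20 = (l - 5)*(l^2 - 4) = (l - 5)*(l + 2)*(l - 2)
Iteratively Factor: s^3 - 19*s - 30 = (s - 5)*(s^2 + 5*s + 6) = (s - 5)*(s + 3)*(s + 2)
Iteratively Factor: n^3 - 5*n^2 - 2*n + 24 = (n - 4)*(n^2 - n - 6) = (n - 4)*(n - 3)*(n + 2)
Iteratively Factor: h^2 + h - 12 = (h + 4)*(h - 3)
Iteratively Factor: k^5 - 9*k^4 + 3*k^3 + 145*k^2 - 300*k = (k + 4)*(k^4 - 13*k^3 + 55*k^2 - 75*k) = (k - 3)*(k + 4)*(k^3 - 10*k^2 + 25*k) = k*(k - 3)*(k + 4)*(k^2 - 10*k + 25) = k*(k - 5)*(k - 3)*(k + 4)*(k - 5)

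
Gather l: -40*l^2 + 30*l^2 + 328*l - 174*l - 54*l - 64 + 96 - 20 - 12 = -10*l^2 + 100*l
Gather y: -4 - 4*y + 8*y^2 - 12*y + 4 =8*y^2 - 16*y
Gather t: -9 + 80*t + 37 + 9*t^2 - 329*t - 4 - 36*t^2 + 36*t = -27*t^2 - 213*t + 24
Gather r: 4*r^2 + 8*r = 4*r^2 + 8*r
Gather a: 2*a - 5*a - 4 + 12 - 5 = 3 - 3*a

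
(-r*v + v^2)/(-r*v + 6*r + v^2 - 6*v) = v/(v - 6)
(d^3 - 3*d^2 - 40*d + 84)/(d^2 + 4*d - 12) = d - 7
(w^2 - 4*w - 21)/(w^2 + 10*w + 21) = (w - 7)/(w + 7)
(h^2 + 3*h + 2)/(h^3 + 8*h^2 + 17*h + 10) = 1/(h + 5)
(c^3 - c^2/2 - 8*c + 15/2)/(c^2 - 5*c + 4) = (2*c^2 + c - 15)/(2*(c - 4))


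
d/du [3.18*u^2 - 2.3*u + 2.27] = 6.36*u - 2.3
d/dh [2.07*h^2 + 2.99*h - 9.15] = 4.14*h + 2.99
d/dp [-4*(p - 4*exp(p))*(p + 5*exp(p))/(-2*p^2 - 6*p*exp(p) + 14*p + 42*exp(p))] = 2*(-(p - 4*exp(p))*(p + 5*exp(p))*(3*p*exp(p) + 2*p - 18*exp(p) - 7) + ((p - 4*exp(p))*(5*exp(p) + 1) - (p + 5*exp(p))*(4*exp(p) - 1))*(p^2 + 3*p*exp(p) - 7*p - 21*exp(p)))/(p^2 + 3*p*exp(p) - 7*p - 21*exp(p))^2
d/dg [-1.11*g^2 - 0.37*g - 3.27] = -2.22*g - 0.37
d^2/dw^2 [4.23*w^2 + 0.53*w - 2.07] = 8.46000000000000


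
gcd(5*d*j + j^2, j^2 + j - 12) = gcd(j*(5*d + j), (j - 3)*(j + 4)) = 1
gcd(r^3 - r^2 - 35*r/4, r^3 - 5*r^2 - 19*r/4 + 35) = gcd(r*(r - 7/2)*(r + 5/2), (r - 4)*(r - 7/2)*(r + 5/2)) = r^2 - r - 35/4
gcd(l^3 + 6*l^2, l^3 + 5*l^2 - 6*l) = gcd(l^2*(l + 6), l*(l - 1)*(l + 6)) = l^2 + 6*l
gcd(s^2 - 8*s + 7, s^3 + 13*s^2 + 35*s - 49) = s - 1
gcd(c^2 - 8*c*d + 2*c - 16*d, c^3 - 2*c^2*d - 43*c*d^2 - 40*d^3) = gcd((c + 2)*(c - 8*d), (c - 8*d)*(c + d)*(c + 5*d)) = c - 8*d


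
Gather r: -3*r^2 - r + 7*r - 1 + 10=-3*r^2 + 6*r + 9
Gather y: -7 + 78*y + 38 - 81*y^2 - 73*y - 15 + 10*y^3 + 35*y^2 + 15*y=10*y^3 - 46*y^2 + 20*y + 16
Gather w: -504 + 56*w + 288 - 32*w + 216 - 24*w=0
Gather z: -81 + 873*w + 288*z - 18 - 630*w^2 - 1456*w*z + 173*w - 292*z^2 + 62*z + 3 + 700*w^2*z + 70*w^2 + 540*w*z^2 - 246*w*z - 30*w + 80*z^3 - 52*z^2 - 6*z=-560*w^2 + 1016*w + 80*z^3 + z^2*(540*w - 344) + z*(700*w^2 - 1702*w + 344) - 96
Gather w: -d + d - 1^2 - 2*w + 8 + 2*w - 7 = 0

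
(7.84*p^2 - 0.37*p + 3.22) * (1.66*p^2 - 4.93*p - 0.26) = 13.0144*p^4 - 39.2654*p^3 + 5.1309*p^2 - 15.7784*p - 0.8372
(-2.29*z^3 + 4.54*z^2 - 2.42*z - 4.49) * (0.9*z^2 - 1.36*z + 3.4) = -2.061*z^5 + 7.2004*z^4 - 16.1384*z^3 + 14.6862*z^2 - 2.1216*z - 15.266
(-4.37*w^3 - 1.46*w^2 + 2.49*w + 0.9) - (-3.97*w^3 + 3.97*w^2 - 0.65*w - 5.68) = -0.4*w^3 - 5.43*w^2 + 3.14*w + 6.58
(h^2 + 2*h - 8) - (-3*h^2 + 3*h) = 4*h^2 - h - 8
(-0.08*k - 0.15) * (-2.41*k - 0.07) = 0.1928*k^2 + 0.3671*k + 0.0105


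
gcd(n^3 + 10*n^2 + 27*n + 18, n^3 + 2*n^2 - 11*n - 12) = n + 1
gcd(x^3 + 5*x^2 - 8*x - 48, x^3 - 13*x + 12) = x^2 + x - 12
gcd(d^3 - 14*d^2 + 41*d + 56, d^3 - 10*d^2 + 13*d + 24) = d^2 - 7*d - 8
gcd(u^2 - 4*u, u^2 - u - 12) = u - 4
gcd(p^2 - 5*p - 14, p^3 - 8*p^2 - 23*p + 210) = p - 7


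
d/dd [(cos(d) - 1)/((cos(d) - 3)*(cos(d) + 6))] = (cos(d)^2 - 2*cos(d) + 15)*sin(d)/((cos(d) - 3)^2*(cos(d) + 6)^2)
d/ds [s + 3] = 1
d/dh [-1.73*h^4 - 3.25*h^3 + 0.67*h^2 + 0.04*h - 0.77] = -6.92*h^3 - 9.75*h^2 + 1.34*h + 0.04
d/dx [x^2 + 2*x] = 2*x + 2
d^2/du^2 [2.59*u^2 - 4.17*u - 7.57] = 5.18000000000000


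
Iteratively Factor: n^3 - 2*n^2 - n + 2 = (n + 1)*(n^2 - 3*n + 2) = (n - 2)*(n + 1)*(n - 1)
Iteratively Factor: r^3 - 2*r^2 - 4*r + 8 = (r + 2)*(r^2 - 4*r + 4) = (r - 2)*(r + 2)*(r - 2)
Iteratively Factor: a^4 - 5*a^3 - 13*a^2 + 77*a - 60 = (a - 3)*(a^3 - 2*a^2 - 19*a + 20) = (a - 3)*(a + 4)*(a^2 - 6*a + 5) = (a - 5)*(a - 3)*(a + 4)*(a - 1)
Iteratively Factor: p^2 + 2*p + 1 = (p + 1)*(p + 1)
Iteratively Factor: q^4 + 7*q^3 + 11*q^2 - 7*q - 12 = (q + 3)*(q^3 + 4*q^2 - q - 4) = (q + 3)*(q + 4)*(q^2 - 1) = (q + 1)*(q + 3)*(q + 4)*(q - 1)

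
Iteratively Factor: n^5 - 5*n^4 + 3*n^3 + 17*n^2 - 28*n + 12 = (n - 1)*(n^4 - 4*n^3 - n^2 + 16*n - 12) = (n - 2)*(n - 1)*(n^3 - 2*n^2 - 5*n + 6) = (n - 2)*(n - 1)*(n + 2)*(n^2 - 4*n + 3) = (n - 3)*(n - 2)*(n - 1)*(n + 2)*(n - 1)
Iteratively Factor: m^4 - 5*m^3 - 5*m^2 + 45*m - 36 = (m - 1)*(m^3 - 4*m^2 - 9*m + 36) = (m - 1)*(m + 3)*(m^2 - 7*m + 12) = (m - 4)*(m - 1)*(m + 3)*(m - 3)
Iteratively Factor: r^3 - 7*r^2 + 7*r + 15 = (r + 1)*(r^2 - 8*r + 15) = (r - 3)*(r + 1)*(r - 5)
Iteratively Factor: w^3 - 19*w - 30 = (w - 5)*(w^2 + 5*w + 6) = (w - 5)*(w + 2)*(w + 3)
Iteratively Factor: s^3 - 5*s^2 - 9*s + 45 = (s - 5)*(s^2 - 9) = (s - 5)*(s - 3)*(s + 3)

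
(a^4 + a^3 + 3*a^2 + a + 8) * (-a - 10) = -a^5 - 11*a^4 - 13*a^3 - 31*a^2 - 18*a - 80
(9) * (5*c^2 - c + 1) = 45*c^2 - 9*c + 9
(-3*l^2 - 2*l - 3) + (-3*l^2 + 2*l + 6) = 3 - 6*l^2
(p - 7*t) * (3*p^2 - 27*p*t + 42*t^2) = 3*p^3 - 48*p^2*t + 231*p*t^2 - 294*t^3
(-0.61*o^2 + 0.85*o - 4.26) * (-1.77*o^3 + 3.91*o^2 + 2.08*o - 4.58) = 1.0797*o^5 - 3.8896*o^4 + 9.5949*o^3 - 12.0948*o^2 - 12.7538*o + 19.5108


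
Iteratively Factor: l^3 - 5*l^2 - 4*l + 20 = (l - 5)*(l^2 - 4) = (l - 5)*(l - 2)*(l + 2)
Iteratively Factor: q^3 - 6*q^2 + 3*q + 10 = (q - 5)*(q^2 - q - 2) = (q - 5)*(q + 1)*(q - 2)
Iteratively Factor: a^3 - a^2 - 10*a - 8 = (a - 4)*(a^2 + 3*a + 2) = (a - 4)*(a + 1)*(a + 2)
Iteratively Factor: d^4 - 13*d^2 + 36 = (d - 2)*(d^3 + 2*d^2 - 9*d - 18) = (d - 3)*(d - 2)*(d^2 + 5*d + 6) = (d - 3)*(d - 2)*(d + 3)*(d + 2)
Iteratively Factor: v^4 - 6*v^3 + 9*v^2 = (v)*(v^3 - 6*v^2 + 9*v) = v^2*(v^2 - 6*v + 9) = v^2*(v - 3)*(v - 3)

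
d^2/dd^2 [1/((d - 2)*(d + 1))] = 2*((d - 2)^2 + (d - 2)*(d + 1) + (d + 1)^2)/((d - 2)^3*(d + 1)^3)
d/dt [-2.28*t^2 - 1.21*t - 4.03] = -4.56*t - 1.21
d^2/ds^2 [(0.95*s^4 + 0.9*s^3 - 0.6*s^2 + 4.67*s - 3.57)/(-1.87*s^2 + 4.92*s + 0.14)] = (-6.64411*s^6 + 52.44228*s^5 - 136.48422*s^4 - 76.133086*s^3 + 71.9031180000001*s^2 - 204.514044*s + 181.15986)/(6.539203*s^6 - 51.614244*s^5 + 134.329206*s^4 - 111.367152*s^3 - 10.056732*s^2 - 0.289296*s - 0.002744)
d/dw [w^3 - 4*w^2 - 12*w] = 3*w^2 - 8*w - 12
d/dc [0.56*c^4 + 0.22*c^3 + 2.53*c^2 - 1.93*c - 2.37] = 2.24*c^3 + 0.66*c^2 + 5.06*c - 1.93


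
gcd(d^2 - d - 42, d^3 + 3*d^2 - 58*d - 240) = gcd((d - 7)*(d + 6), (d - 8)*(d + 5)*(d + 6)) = d + 6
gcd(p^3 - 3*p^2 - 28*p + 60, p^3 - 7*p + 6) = p - 2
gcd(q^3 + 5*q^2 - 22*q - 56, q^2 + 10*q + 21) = q + 7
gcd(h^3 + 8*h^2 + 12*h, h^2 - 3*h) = h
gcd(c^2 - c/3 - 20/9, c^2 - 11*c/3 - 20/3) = c + 4/3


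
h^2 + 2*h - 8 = (h - 2)*(h + 4)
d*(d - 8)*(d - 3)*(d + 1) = d^4 - 10*d^3 + 13*d^2 + 24*d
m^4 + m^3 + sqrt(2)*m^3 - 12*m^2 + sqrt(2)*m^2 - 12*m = m*(m + 1)*(m - 2*sqrt(2))*(m + 3*sqrt(2))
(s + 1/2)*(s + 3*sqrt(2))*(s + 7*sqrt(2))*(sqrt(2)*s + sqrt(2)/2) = sqrt(2)*s^4 + sqrt(2)*s^3 + 20*s^3 + 20*s^2 + 169*sqrt(2)*s^2/4 + 5*s + 42*sqrt(2)*s + 21*sqrt(2)/2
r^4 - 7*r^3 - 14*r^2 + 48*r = r*(r - 8)*(r - 2)*(r + 3)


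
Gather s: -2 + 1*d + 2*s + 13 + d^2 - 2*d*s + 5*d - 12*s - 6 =d^2 + 6*d + s*(-2*d - 10) + 5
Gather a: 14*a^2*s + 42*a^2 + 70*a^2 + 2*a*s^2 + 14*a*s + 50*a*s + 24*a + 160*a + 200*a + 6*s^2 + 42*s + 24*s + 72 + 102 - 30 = a^2*(14*s + 112) + a*(2*s^2 + 64*s + 384) + 6*s^2 + 66*s + 144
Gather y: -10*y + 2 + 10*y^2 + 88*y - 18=10*y^2 + 78*y - 16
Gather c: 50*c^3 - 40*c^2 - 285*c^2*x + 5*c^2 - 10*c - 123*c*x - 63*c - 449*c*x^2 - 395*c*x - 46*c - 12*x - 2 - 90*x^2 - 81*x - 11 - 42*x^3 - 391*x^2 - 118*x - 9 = 50*c^3 + c^2*(-285*x - 35) + c*(-449*x^2 - 518*x - 119) - 42*x^3 - 481*x^2 - 211*x - 22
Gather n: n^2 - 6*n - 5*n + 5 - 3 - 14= n^2 - 11*n - 12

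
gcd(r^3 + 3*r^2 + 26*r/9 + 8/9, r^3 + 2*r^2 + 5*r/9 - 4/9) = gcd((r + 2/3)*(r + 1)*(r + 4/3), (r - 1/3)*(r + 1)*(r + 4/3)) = r^2 + 7*r/3 + 4/3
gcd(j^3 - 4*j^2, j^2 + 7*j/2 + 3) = 1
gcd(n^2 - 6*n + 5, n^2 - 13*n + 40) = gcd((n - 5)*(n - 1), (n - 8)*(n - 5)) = n - 5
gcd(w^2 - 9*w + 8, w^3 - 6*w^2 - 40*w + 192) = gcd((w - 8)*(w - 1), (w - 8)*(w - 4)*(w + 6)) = w - 8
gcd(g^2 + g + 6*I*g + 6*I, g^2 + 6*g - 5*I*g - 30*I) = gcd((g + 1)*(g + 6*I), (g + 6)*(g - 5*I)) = 1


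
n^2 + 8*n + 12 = (n + 2)*(n + 6)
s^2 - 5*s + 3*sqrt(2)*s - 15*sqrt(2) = (s - 5)*(s + 3*sqrt(2))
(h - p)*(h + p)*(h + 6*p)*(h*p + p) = h^4*p + 6*h^3*p^2 + h^3*p - h^2*p^3 + 6*h^2*p^2 - 6*h*p^4 - h*p^3 - 6*p^4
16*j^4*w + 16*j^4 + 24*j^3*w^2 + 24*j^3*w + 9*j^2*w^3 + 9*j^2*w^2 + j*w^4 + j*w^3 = (j + w)*(4*j + w)^2*(j*w + j)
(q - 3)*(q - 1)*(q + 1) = q^3 - 3*q^2 - q + 3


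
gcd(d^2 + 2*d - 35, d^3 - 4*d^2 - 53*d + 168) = d + 7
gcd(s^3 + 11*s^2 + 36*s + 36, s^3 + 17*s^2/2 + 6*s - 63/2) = s + 3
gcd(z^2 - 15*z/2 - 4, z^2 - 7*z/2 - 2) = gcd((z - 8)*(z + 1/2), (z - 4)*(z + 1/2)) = z + 1/2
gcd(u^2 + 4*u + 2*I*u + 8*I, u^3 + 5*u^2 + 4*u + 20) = u + 2*I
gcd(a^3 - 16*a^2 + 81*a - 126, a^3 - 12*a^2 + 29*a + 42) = a^2 - 13*a + 42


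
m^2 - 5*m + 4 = (m - 4)*(m - 1)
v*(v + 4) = v^2 + 4*v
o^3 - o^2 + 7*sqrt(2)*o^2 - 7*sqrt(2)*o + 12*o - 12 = (o - 1)*(o + sqrt(2))*(o + 6*sqrt(2))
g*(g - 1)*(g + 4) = g^3 + 3*g^2 - 4*g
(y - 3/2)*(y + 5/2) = y^2 + y - 15/4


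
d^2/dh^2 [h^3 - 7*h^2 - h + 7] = 6*h - 14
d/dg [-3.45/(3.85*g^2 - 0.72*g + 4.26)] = (26.565*g - 2.484)/(3.85*g^2 - 0.72*g + 4.26)^2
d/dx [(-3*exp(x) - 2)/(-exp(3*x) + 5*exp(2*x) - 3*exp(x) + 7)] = (-6*exp(3*x) + 9*exp(2*x) + 20*exp(x) - 27)*exp(x)/(exp(6*x) - 10*exp(5*x) + 31*exp(4*x) - 44*exp(3*x) + 79*exp(2*x) - 42*exp(x) + 49)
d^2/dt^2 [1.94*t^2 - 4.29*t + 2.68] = 3.88000000000000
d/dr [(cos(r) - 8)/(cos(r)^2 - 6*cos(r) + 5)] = (cos(r)^2 - 16*cos(r) + 43)*sin(r)/(cos(r)^2 - 6*cos(r) + 5)^2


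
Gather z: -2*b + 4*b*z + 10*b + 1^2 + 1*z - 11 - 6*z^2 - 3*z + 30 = 8*b - 6*z^2 + z*(4*b - 2) + 20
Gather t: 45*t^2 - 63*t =45*t^2 - 63*t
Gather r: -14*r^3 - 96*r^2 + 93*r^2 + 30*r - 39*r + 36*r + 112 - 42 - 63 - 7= -14*r^3 - 3*r^2 + 27*r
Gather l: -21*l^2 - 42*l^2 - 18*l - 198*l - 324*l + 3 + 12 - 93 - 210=-63*l^2 - 540*l - 288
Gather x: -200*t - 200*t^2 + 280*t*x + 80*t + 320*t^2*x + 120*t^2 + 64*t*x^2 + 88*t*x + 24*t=-80*t^2 + 64*t*x^2 - 96*t + x*(320*t^2 + 368*t)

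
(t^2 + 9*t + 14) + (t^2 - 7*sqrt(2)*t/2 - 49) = 2*t^2 - 7*sqrt(2)*t/2 + 9*t - 35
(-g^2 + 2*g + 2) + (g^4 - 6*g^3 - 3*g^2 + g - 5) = g^4 - 6*g^3 - 4*g^2 + 3*g - 3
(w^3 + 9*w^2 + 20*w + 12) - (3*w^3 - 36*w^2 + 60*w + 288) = -2*w^3 + 45*w^2 - 40*w - 276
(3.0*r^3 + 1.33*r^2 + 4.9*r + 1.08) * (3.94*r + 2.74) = 11.82*r^4 + 13.4602*r^3 + 22.9502*r^2 + 17.6812*r + 2.9592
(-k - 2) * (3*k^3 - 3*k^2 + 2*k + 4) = -3*k^4 - 3*k^3 + 4*k^2 - 8*k - 8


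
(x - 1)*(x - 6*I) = x^2 - x - 6*I*x + 6*I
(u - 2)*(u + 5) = u^2 + 3*u - 10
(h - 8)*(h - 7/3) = h^2 - 31*h/3 + 56/3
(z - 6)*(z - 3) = z^2 - 9*z + 18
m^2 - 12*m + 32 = (m - 8)*(m - 4)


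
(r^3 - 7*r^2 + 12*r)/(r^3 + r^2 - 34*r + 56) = r*(r - 3)/(r^2 + 5*r - 14)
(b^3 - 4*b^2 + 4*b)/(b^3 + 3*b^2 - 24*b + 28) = b/(b + 7)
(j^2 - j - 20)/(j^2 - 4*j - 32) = (j - 5)/(j - 8)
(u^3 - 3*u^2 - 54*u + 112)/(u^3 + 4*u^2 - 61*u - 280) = (u - 2)/(u + 5)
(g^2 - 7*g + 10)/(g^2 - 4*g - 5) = (g - 2)/(g + 1)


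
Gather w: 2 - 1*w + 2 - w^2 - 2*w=-w^2 - 3*w + 4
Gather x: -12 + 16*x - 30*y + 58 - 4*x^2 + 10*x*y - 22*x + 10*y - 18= -4*x^2 + x*(10*y - 6) - 20*y + 28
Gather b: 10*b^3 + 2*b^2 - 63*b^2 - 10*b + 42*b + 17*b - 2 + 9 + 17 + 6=10*b^3 - 61*b^2 + 49*b + 30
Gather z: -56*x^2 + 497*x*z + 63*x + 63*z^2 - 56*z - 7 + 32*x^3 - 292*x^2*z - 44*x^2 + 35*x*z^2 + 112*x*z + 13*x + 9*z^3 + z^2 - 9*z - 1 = 32*x^3 - 100*x^2 + 76*x + 9*z^3 + z^2*(35*x + 64) + z*(-292*x^2 + 609*x - 65) - 8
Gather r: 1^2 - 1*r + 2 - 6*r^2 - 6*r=-6*r^2 - 7*r + 3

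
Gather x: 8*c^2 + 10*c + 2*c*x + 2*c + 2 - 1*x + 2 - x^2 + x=8*c^2 + 2*c*x + 12*c - x^2 + 4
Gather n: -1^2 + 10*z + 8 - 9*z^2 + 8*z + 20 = -9*z^2 + 18*z + 27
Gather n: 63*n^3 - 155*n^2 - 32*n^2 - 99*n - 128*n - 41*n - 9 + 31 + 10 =63*n^3 - 187*n^2 - 268*n + 32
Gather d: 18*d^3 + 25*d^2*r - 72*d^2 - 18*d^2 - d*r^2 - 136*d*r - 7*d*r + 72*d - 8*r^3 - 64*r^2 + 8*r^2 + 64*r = 18*d^3 + d^2*(25*r - 90) + d*(-r^2 - 143*r + 72) - 8*r^3 - 56*r^2 + 64*r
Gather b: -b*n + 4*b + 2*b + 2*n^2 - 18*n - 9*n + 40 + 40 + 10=b*(6 - n) + 2*n^2 - 27*n + 90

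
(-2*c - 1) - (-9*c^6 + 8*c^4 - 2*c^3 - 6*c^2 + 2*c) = 9*c^6 - 8*c^4 + 2*c^3 + 6*c^2 - 4*c - 1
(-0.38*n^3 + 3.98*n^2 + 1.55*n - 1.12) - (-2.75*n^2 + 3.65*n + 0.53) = -0.38*n^3 + 6.73*n^2 - 2.1*n - 1.65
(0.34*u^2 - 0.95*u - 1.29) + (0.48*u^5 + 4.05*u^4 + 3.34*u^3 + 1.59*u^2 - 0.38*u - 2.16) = 0.48*u^5 + 4.05*u^4 + 3.34*u^3 + 1.93*u^2 - 1.33*u - 3.45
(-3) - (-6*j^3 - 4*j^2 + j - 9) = 6*j^3 + 4*j^2 - j + 6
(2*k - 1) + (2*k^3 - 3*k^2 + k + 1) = 2*k^3 - 3*k^2 + 3*k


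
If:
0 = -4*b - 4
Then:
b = -1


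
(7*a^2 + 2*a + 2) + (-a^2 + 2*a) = 6*a^2 + 4*a + 2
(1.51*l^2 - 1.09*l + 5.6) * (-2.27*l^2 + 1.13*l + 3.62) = -3.4277*l^4 + 4.1806*l^3 - 8.4775*l^2 + 2.3822*l + 20.272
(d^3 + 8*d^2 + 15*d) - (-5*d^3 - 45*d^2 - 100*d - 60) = 6*d^3 + 53*d^2 + 115*d + 60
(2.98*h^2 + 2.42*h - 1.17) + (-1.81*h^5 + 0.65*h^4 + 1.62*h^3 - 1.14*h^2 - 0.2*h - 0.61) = -1.81*h^5 + 0.65*h^4 + 1.62*h^3 + 1.84*h^2 + 2.22*h - 1.78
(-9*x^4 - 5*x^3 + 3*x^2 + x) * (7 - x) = 9*x^5 - 58*x^4 - 38*x^3 + 20*x^2 + 7*x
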